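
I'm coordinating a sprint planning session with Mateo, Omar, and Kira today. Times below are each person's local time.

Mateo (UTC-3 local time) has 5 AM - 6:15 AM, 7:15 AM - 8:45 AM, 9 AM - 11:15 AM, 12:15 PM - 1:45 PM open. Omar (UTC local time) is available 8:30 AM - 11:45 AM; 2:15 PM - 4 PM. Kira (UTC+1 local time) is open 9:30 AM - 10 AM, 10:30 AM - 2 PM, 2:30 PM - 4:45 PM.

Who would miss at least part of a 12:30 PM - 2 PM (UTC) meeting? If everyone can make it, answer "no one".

Kira, Omar

Mateo in UTC: 08:00-09:15, 10:15-11:45, 12:00-14:15, 15:15-16:45 (add 3h to convert from UTC-3).
Omar in UTC: 08:30-11:45, 14:15-16:00.
Kira in UTC: 08:30-09:00, 09:30-13:00, 13:30-15:45 (subtract 1h to convert from UTC+1).
Mateo: free for 12:30-14:00. Omar: not fully free for 12:30-14:00. Kira: not fully free for 12:30-14:00.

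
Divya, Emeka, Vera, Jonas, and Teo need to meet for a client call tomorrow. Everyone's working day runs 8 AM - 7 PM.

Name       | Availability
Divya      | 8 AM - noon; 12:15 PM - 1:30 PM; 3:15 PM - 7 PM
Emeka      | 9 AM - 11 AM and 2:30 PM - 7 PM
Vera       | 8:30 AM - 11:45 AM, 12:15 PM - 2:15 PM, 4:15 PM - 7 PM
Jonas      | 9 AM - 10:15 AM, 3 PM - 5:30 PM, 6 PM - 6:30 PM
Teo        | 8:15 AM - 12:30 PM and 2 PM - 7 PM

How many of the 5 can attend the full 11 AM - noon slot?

2

Divya and Teo can make the full 11:00-12:00 slot — that's 2.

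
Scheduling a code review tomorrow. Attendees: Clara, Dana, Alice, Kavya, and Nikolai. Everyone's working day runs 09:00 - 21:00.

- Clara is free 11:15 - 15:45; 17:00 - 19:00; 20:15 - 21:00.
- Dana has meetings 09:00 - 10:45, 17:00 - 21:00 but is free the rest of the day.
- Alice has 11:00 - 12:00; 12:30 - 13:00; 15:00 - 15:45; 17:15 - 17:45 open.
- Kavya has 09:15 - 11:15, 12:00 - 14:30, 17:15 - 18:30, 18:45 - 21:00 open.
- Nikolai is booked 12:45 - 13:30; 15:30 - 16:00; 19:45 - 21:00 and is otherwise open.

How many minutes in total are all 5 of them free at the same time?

15

Clara free: 11:15-15:45, 17:00-19:00, 20:15-21:00.
Dana free: 10:45-17:00 (invert busy blocks within the working day).
Alice free: 11:00-12:00, 12:30-13:00, 15:00-15:45, 17:15-17:45.
Kavya free: 09:15-11:15, 12:00-14:30, 17:15-18:30, 18:45-21:00.
Nikolai free: 09:00-12:45, 13:30-15:30, 16:00-19:45 (invert busy blocks within the working day).
Clara ∩ Dana: 11:15-15:45.
Clara ∩ Dana ∩ Alice: 11:15-12:00, 12:30-13:00, 15:00-15:45.
Clara ∩ Dana ∩ Alice ∩ Kavya: 12:30-13:00.
Clara ∩ Dana ∩ Alice ∩ Kavya ∩ Nikolai: 12:30-12:45.
That's a single block of 15 minutes.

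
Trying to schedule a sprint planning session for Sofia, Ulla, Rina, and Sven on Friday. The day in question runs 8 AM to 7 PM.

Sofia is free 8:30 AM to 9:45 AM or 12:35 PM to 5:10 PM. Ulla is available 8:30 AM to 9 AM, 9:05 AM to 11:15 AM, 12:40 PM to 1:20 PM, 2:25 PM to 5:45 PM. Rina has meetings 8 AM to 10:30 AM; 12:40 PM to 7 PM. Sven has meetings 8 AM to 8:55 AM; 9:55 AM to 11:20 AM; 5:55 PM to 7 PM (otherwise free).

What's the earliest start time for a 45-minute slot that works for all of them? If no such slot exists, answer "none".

none

Sofia free: 08:30-09:45, 12:35-17:10.
Ulla free: 08:30-09:00, 09:05-11:15, 12:40-13:20, 14:25-17:45.
Rina free: 10:30-12:40 (invert busy blocks within the working day).
Sven free: 08:55-09:55, 11:20-17:55 (invert busy blocks within the working day).
Sofia ∩ Ulla: 08:30-09:00, 09:05-09:45, 12:40-13:20, 14:25-17:10.
Sofia ∩ Ulla ∩ Rina: ∅.
Sofia ∩ Ulla ∩ Rina ∩ Sven: ∅.
There is no time when everyone is free.
No common window is at least 45 minutes long.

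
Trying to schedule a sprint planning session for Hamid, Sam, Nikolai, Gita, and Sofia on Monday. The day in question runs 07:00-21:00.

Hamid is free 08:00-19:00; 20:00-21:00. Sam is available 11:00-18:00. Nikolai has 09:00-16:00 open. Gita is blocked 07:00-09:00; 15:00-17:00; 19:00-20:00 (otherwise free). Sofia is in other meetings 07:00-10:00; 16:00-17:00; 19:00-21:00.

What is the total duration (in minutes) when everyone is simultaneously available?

Hamid free: 08:00-19:00, 20:00-21:00.
Sam free: 11:00-18:00.
Nikolai free: 09:00-16:00.
Gita free: 09:00-15:00, 17:00-19:00, 20:00-21:00 (invert busy blocks within the working day).
Sofia free: 10:00-16:00, 17:00-19:00 (invert busy blocks within the working day).
Hamid ∩ Sam: 11:00-18:00.
Hamid ∩ Sam ∩ Nikolai: 11:00-16:00.
Hamid ∩ Sam ∩ Nikolai ∩ Gita: 11:00-15:00.
Hamid ∩ Sam ∩ Nikolai ∩ Gita ∩ Sofia: 11:00-15:00.
Those are the intersection windows.
That's a single block of 240 minutes.

240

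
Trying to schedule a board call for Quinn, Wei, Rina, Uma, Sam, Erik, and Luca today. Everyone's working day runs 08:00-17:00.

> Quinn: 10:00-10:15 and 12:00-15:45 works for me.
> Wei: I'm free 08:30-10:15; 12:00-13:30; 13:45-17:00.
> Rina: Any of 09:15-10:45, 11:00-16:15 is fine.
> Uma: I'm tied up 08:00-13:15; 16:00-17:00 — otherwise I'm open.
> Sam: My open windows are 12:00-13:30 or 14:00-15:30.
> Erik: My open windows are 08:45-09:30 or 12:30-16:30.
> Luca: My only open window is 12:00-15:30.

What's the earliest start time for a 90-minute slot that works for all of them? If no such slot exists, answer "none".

14:00

Quinn free: 10:00-10:15, 12:00-15:45.
Wei free: 08:30-10:15, 12:00-13:30, 13:45-17:00.
Rina free: 09:15-10:45, 11:00-16:15.
Uma free: 13:15-16:00 (invert busy blocks within the working day).
Sam free: 12:00-13:30, 14:00-15:30.
Erik free: 08:45-09:30, 12:30-16:30.
Luca free: 12:00-15:30.
Quinn ∩ Wei: 10:00-10:15, 12:00-13:30, 13:45-15:45.
Quinn ∩ Wei ∩ Rina: 10:00-10:15, 12:00-13:30, 13:45-15:45.
Quinn ∩ Wei ∩ Rina ∩ Uma: 13:15-13:30, 13:45-15:45.
Quinn ∩ Wei ∩ Rina ∩ Uma ∩ Sam: 13:15-13:30, 14:00-15:30.
Quinn ∩ Wei ∩ Rina ∩ Uma ∩ Sam ∩ Erik: 13:15-13:30, 14:00-15:30.
Quinn ∩ Wei ∩ Rina ∩ Uma ∩ Sam ∩ Erik ∩ Luca: 13:15-13:30, 14:00-15:30.
The first common window of at least 90 minutes is 14:00-15:30, so the earliest start is 14:00.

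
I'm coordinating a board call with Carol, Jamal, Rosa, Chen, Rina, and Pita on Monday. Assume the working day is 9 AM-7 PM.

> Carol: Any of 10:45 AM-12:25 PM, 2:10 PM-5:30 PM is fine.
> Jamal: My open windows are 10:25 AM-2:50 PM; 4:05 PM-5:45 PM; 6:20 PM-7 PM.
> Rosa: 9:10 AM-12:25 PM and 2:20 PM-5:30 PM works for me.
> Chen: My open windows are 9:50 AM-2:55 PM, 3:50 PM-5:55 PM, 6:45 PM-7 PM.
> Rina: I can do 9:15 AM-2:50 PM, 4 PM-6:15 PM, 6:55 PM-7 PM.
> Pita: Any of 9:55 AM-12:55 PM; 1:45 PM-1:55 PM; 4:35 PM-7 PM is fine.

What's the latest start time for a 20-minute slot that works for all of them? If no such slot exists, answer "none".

17:10

Carol ∩ Jamal: 10:45-12:25, 14:10-14:50, 16:05-17:30.
Carol ∩ Jamal ∩ Rosa: 10:45-12:25, 14:20-14:50, 16:05-17:30.
Carol ∩ Jamal ∩ Rosa ∩ Chen: 10:45-12:25, 14:20-14:50, 16:05-17:30.
Carol ∩ Jamal ∩ Rosa ∩ Chen ∩ Rina: 10:45-12:25, 14:20-14:50, 16:05-17:30.
Carol ∩ Jamal ∩ Rosa ∩ Chen ∩ Rina ∩ Pita: 10:45-12:25, 16:35-17:30.
So the common availability across everyone is 10:45-12:25, 16:35-17:30.
The last common window of at least 20 minutes is 16:35-17:30; a 20-minute meeting can start as late as 17:10 and still end by 17:30.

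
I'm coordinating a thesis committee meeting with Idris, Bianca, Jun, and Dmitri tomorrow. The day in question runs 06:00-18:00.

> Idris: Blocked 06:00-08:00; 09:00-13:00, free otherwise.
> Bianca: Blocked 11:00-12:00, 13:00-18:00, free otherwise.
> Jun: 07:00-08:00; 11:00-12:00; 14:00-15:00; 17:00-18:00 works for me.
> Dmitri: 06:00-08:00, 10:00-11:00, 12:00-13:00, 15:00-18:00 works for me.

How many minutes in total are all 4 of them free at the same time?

Idris free: 08:00-09:00, 13:00-18:00 (invert busy blocks within the working day).
Bianca free: 06:00-11:00, 12:00-13:00 (invert busy blocks within the working day).
Jun free: 07:00-08:00, 11:00-12:00, 14:00-15:00, 17:00-18:00.
Dmitri free: 06:00-08:00, 10:00-11:00, 12:00-13:00, 15:00-18:00.
Idris ∩ Bianca: 08:00-09:00.
Idris ∩ Bianca ∩ Jun: ∅.
Idris ∩ Bianca ∩ Jun ∩ Dmitri: ∅.
There is no time when everyone is free.
There is no common window, so the total is 0 minutes.

0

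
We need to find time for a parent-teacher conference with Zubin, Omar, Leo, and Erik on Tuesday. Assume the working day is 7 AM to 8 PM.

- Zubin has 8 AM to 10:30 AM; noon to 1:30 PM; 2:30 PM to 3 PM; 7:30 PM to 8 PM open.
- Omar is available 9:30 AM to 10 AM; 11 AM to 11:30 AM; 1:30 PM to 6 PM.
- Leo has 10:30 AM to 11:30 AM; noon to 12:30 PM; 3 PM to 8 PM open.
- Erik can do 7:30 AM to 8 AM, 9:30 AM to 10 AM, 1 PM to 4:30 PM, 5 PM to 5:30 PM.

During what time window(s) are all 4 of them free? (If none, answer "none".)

Zubin ∩ Omar: 09:30-10:00, 14:30-15:00.
Zubin ∩ Omar ∩ Leo: ∅.
Zubin ∩ Omar ∩ Leo ∩ Erik: ∅.
There is no time when everyone is free.

none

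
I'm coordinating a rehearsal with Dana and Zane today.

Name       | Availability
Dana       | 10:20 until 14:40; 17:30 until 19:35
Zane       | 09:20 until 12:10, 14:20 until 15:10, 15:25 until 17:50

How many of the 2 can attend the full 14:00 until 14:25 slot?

1

Dana can make the full 14:00-14:25 slot — that's 1.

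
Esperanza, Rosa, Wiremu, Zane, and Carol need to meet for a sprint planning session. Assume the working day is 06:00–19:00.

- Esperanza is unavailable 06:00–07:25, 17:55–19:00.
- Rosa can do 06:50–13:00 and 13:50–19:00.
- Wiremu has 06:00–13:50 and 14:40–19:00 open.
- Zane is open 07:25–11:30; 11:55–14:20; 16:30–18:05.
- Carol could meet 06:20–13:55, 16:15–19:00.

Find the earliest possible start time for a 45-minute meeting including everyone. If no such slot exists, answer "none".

07:25

Esperanza free: 07:25-17:55 (invert busy blocks within the working day).
Rosa free: 06:50-13:00, 13:50-19:00.
Wiremu free: 06:00-13:50, 14:40-19:00.
Zane free: 07:25-11:30, 11:55-14:20, 16:30-18:05.
Carol free: 06:20-13:55, 16:15-19:00.
Esperanza ∩ Rosa: 07:25-13:00, 13:50-17:55.
Esperanza ∩ Rosa ∩ Wiremu: 07:25-13:00, 14:40-17:55.
Esperanza ∩ Rosa ∩ Wiremu ∩ Zane: 07:25-11:30, 11:55-13:00, 16:30-17:55.
Esperanza ∩ Rosa ∩ Wiremu ∩ Zane ∩ Carol: 07:25-11:30, 11:55-13:00, 16:30-17:55.
The first common window of at least 45 minutes is 07:25-11:30, so the earliest start is 07:25.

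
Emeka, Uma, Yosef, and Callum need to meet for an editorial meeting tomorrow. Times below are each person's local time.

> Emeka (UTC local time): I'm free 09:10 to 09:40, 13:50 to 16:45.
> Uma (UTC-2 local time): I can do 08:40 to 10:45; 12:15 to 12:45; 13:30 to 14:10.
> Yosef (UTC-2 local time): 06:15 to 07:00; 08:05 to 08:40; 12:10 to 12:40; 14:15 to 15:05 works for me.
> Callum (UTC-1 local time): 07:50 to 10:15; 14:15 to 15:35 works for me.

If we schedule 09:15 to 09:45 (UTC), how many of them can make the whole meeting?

1

Emeka in UTC: 09:10-09:40, 13:50-16:45.
Uma in UTC: 10:40-12:45, 14:15-14:45, 15:30-16:10 (add 2h to convert from UTC-2).
Yosef in UTC: 08:15-09:00, 10:05-10:40, 14:10-14:40, 16:15-17:05 (add 2h to convert from UTC-2).
Callum in UTC: 08:50-11:15, 15:15-16:35 (add 1h to convert from UTC-1).
Callum can make the full 09:15-09:45 slot — that's 1.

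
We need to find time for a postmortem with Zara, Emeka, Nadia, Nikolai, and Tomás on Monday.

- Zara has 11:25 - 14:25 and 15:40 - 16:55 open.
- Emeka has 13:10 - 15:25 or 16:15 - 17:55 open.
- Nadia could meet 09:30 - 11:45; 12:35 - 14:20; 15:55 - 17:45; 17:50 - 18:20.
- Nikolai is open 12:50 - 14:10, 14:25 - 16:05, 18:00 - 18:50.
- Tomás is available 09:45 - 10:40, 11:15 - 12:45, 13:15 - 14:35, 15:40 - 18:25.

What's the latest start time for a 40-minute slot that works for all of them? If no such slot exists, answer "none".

Zara ∩ Emeka: 13:10-14:25, 16:15-16:55.
Zara ∩ Emeka ∩ Nadia: 13:10-14:20, 16:15-16:55.
Zara ∩ Emeka ∩ Nadia ∩ Nikolai: 13:10-14:10.
Zara ∩ Emeka ∩ Nadia ∩ Nikolai ∩ Tomás: 13:15-14:10.
Those are the intersection windows.
The last common window of at least 40 minutes is 13:15-14:10; a 40-minute meeting can start as late as 13:30 and still end by 14:10.

13:30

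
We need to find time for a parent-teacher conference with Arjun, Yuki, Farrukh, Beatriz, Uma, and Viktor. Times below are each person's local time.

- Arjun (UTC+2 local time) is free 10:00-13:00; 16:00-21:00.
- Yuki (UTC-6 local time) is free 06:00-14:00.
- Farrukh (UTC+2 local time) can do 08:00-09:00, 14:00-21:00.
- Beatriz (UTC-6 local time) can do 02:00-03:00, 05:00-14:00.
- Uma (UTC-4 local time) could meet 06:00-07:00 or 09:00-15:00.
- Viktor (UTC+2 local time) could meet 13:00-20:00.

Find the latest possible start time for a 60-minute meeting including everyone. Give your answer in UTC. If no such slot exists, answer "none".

17:00

Arjun in UTC: 08:00-11:00, 14:00-19:00 (subtract 2h to convert from UTC+2).
Yuki in UTC: 12:00-20:00 (add 6h to convert from UTC-6).
Farrukh in UTC: 06:00-07:00, 12:00-19:00 (subtract 2h to convert from UTC+2).
Beatriz in UTC: 08:00-09:00, 11:00-20:00 (add 6h to convert from UTC-6).
Uma in UTC: 10:00-11:00, 13:00-19:00 (add 4h to convert from UTC-4).
Viktor in UTC: 11:00-18:00 (subtract 2h to convert from UTC+2).
Arjun ∩ Yuki: 14:00-19:00.
Arjun ∩ Yuki ∩ Farrukh: 14:00-19:00.
Arjun ∩ Yuki ∩ Farrukh ∩ Beatriz: 14:00-19:00.
Arjun ∩ Yuki ∩ Farrukh ∩ Beatriz ∩ Uma: 14:00-19:00.
Arjun ∩ Yuki ∩ Farrukh ∩ Beatriz ∩ Uma ∩ Viktor: 14:00-18:00.
The last common window of at least 60 minutes is 14:00-18:00; a 60-minute meeting can start as late as 17:00 and still end by 18:00.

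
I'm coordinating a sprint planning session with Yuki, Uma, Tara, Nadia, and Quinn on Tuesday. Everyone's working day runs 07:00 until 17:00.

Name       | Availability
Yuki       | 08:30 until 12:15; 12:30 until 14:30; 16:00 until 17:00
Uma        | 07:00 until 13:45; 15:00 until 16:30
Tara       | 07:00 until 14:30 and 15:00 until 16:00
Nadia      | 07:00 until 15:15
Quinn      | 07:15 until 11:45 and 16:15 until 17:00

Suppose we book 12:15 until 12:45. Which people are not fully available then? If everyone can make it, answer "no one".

Yuki: not fully free for 12:15-12:45. Uma: free for 12:15-12:45. Tara: free for 12:15-12:45. Nadia: free for 12:15-12:45. Quinn: not fully free for 12:15-12:45.

Quinn, Yuki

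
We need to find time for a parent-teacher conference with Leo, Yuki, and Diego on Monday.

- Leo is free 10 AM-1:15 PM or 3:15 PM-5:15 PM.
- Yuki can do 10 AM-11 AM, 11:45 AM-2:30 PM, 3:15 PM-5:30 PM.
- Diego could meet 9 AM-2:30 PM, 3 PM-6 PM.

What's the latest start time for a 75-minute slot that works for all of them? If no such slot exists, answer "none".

16:00

Leo ∩ Yuki: 10:00-11:00, 11:45-13:15, 15:15-17:15.
Leo ∩ Yuki ∩ Diego: 10:00-11:00, 11:45-13:15, 15:15-17:15.
Those are the intersection windows.
The last common window of at least 75 minutes is 15:15-17:15; a 75-minute meeting can start as late as 16:00 and still end by 17:15.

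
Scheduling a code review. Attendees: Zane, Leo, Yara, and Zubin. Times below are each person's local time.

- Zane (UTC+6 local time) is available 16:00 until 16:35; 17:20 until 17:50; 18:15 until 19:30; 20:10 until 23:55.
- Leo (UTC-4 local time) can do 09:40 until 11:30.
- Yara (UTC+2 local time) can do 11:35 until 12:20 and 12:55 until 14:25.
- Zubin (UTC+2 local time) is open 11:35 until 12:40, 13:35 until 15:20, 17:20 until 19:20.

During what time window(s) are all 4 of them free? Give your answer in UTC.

none

Zane in UTC: 10:00-10:35, 11:20-11:50, 12:15-13:30, 14:10-17:55 (subtract 6h to convert from UTC+6).
Leo in UTC: 13:40-15:30 (add 4h to convert from UTC-4).
Yara in UTC: 09:35-10:20, 10:55-12:25 (subtract 2h to convert from UTC+2).
Zubin in UTC: 09:35-10:40, 11:35-13:20, 15:20-17:20 (subtract 2h to convert from UTC+2).
Zane ∩ Leo: 14:10-15:30.
Zane ∩ Leo ∩ Yara: ∅.
Zane ∩ Leo ∩ Yara ∩ Zubin: ∅.
There is no time when everyone is free.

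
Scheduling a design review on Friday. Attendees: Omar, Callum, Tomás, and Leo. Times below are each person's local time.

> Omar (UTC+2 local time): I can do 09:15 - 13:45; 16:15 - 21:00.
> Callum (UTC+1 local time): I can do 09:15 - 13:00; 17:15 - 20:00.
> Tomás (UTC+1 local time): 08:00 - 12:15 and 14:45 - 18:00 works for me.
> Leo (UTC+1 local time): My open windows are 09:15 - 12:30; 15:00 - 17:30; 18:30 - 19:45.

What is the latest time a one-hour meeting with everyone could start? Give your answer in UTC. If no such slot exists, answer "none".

10:15

Omar in UTC: 07:15-11:45, 14:15-19:00 (subtract 2h to convert from UTC+2).
Callum in UTC: 08:15-12:00, 16:15-19:00 (subtract 1h to convert from UTC+1).
Tomás in UTC: 07:00-11:15, 13:45-17:00 (subtract 1h to convert from UTC+1).
Leo in UTC: 08:15-11:30, 14:00-16:30, 17:30-18:45 (subtract 1h to convert from UTC+1).
Omar ∩ Callum: 08:15-11:45, 16:15-19:00.
Omar ∩ Callum ∩ Tomás: 08:15-11:15, 16:15-17:00.
Omar ∩ Callum ∩ Tomás ∩ Leo: 08:15-11:15, 16:15-16:30.
The last common window of at least 60 minutes is 08:15-11:15; a 60-minute meeting can start as late as 10:15 and still end by 11:15.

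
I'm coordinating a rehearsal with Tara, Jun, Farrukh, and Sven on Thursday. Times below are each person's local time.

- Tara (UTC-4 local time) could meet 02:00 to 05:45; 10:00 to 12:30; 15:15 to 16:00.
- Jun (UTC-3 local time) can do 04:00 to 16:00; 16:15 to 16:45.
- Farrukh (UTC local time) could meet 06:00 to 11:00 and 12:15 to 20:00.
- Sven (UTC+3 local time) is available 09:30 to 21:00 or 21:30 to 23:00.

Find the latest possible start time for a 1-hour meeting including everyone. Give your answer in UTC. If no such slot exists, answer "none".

15:30

Tara in UTC: 06:00-09:45, 14:00-16:30, 19:15-20:00 (add 4h to convert from UTC-4).
Jun in UTC: 07:00-19:00, 19:15-19:45 (add 3h to convert from UTC-3).
Farrukh in UTC: 06:00-11:00, 12:15-20:00.
Sven in UTC: 06:30-18:00, 18:30-20:00 (subtract 3h to convert from UTC+3).
Tara ∩ Jun: 07:00-09:45, 14:00-16:30, 19:15-19:45.
Tara ∩ Jun ∩ Farrukh: 07:00-09:45, 14:00-16:30, 19:15-19:45.
Tara ∩ Jun ∩ Farrukh ∩ Sven: 07:00-09:45, 14:00-16:30, 19:15-19:45.
The last common window of at least 60 minutes is 14:00-16:30; a 60-minute meeting can start as late as 15:30 and still end by 16:30.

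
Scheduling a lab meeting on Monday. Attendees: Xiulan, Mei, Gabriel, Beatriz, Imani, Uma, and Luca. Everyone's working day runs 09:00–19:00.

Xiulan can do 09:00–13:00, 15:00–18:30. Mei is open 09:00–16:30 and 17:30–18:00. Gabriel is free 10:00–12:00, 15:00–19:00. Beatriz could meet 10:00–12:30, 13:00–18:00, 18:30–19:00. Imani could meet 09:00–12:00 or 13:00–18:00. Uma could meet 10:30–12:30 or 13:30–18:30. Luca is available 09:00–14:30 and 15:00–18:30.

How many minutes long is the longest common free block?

Xiulan ∩ Mei: 09:00-13:00, 15:00-16:30, 17:30-18:00.
Xiulan ∩ Mei ∩ Gabriel: 10:00-12:00, 15:00-16:30, 17:30-18:00.
Xiulan ∩ Mei ∩ Gabriel ∩ Beatriz: 10:00-12:00, 15:00-16:30, 17:30-18:00.
Xiulan ∩ Mei ∩ Gabriel ∩ Beatriz ∩ Imani: 10:00-12:00, 15:00-16:30, 17:30-18:00.
Xiulan ∩ Mei ∩ Gabriel ∩ Beatriz ∩ Imani ∩ Uma: 10:30-12:00, 15:00-16:30, 17:30-18:00.
Xiulan ∩ Mei ∩ Gabriel ∩ Beatriz ∩ Imani ∩ Uma ∩ Luca: 10:30-12:00, 15:00-16:30, 17:30-18:00.
The longest is 10:30-12:00 at 90 minutes.

90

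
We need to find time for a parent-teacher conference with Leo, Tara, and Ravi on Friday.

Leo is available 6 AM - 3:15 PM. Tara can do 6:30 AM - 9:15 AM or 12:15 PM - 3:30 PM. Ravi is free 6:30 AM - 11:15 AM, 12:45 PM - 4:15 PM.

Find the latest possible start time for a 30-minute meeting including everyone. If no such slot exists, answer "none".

Leo ∩ Tara: 06:30-09:15, 12:15-15:15.
Leo ∩ Tara ∩ Ravi: 06:30-09:15, 12:45-15:15.
The last common window of at least 30 minutes is 12:45-15:15; a 30-minute meeting can start as late as 14:45 and still end by 15:15.

14:45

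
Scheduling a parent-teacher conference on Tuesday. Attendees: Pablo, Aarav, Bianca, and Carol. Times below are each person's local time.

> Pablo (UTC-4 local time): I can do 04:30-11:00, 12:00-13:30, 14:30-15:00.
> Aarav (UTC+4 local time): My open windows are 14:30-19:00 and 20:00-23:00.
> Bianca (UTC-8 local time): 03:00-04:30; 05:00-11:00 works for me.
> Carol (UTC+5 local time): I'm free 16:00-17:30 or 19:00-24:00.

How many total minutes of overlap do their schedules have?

270

Pablo in UTC: 08:30-15:00, 16:00-17:30, 18:30-19:00 (add 4h to convert from UTC-4).
Aarav in UTC: 10:30-15:00, 16:00-19:00 (subtract 4h to convert from UTC+4).
Bianca in UTC: 11:00-12:30, 13:00-19:00 (add 8h to convert from UTC-8).
Carol in UTC: 11:00-12:30, 14:00-19:00 (subtract 5h to convert from UTC+5).
Pablo ∩ Aarav: 10:30-15:00, 16:00-17:30, 18:30-19:00.
Pablo ∩ Aarav ∩ Bianca: 11:00-12:30, 13:00-15:00, 16:00-17:30, 18:30-19:00.
Pablo ∩ Aarav ∩ Bianca ∩ Carol: 11:00-12:30, 14:00-15:00, 16:00-17:30, 18:30-19:00.
Summing the common windows: 90 + 60 + 90 + 30 = 270 minutes.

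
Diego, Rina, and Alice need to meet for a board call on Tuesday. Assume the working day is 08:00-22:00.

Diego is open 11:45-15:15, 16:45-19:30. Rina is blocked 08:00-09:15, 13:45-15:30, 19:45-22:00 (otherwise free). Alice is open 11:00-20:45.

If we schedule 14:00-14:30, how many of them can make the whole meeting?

Diego free: 11:45-15:15, 16:45-19:30.
Rina free: 09:15-13:45, 15:30-19:45 (invert busy blocks within the working day).
Alice free: 11:00-20:45.
Diego and Alice can make the full 14:00-14:30 slot — that's 2.

2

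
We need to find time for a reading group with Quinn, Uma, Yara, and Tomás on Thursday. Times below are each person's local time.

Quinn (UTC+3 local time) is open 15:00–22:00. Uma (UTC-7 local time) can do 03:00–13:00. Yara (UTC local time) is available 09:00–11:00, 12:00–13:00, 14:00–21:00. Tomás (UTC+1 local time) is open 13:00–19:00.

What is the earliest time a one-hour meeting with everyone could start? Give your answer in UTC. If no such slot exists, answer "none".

12:00

Quinn in UTC: 12:00-19:00 (subtract 3h to convert from UTC+3).
Uma in UTC: 10:00-20:00 (add 7h to convert from UTC-7).
Yara in UTC: 09:00-11:00, 12:00-13:00, 14:00-21:00.
Tomás in UTC: 12:00-18:00 (subtract 1h to convert from UTC+1).
Quinn ∩ Uma: 12:00-19:00.
Quinn ∩ Uma ∩ Yara: 12:00-13:00, 14:00-19:00.
Quinn ∩ Uma ∩ Yara ∩ Tomás: 12:00-13:00, 14:00-18:00.
The first common window of at least 60 minutes is 12:00-13:00, so the earliest start is 12:00.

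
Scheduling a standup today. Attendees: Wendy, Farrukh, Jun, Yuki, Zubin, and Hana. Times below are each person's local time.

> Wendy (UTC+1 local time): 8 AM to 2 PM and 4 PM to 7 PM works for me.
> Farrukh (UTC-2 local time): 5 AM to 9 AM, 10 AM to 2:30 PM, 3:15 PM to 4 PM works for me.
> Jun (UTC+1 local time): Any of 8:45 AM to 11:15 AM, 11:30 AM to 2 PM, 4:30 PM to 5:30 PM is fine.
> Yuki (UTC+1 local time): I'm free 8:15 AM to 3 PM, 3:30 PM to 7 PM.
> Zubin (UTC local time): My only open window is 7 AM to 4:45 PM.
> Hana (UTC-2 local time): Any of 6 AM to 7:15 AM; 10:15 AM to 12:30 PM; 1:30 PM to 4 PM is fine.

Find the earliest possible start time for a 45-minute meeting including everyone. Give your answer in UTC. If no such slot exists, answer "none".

08:00

Wendy in UTC: 07:00-13:00, 15:00-18:00 (subtract 1h to convert from UTC+1).
Farrukh in UTC: 07:00-11:00, 12:00-16:30, 17:15-18:00 (add 2h to convert from UTC-2).
Jun in UTC: 07:45-10:15, 10:30-13:00, 15:30-16:30 (subtract 1h to convert from UTC+1).
Yuki in UTC: 07:15-14:00, 14:30-18:00 (subtract 1h to convert from UTC+1).
Zubin in UTC: 07:00-16:45.
Hana in UTC: 08:00-09:15, 12:15-14:30, 15:30-18:00 (add 2h to convert from UTC-2).
Wendy ∩ Farrukh: 07:00-11:00, 12:00-13:00, 15:00-16:30, 17:15-18:00.
Wendy ∩ Farrukh ∩ Jun: 07:45-10:15, 10:30-11:00, 12:00-13:00, 15:30-16:30.
Wendy ∩ Farrukh ∩ Jun ∩ Yuki: 07:45-10:15, 10:30-11:00, 12:00-13:00, 15:30-16:30.
Wendy ∩ Farrukh ∩ Jun ∩ Yuki ∩ Zubin: 07:45-10:15, 10:30-11:00, 12:00-13:00, 15:30-16:30.
Wendy ∩ Farrukh ∩ Jun ∩ Yuki ∩ Zubin ∩ Hana: 08:00-09:15, 12:15-13:00, 15:30-16:30.
The first common window of at least 45 minutes is 08:00-09:15, so the earliest start is 08:00.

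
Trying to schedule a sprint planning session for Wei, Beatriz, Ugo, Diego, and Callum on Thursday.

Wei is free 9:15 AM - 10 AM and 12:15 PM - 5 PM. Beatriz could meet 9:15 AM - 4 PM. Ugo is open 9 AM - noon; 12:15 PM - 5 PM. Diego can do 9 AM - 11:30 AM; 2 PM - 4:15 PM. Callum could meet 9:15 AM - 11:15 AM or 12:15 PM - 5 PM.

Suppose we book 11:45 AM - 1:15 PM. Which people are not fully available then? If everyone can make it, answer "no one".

Callum, Diego, Ugo, Wei

Wei: not fully free for 11:45-13:15. Beatriz: free for 11:45-13:15. Ugo: not fully free for 11:45-13:15. Diego: not fully free for 11:45-13:15. Callum: not fully free for 11:45-13:15.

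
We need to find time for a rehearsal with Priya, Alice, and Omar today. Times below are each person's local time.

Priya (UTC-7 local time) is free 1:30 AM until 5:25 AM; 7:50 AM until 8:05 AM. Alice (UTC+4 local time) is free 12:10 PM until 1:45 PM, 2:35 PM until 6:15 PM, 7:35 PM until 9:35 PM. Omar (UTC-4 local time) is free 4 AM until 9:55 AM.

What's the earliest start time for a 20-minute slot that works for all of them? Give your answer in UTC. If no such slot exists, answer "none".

08:30

Priya in UTC: 08:30-12:25, 14:50-15:05 (add 7h to convert from UTC-7).
Alice in UTC: 08:10-09:45, 10:35-14:15, 15:35-17:35 (subtract 4h to convert from UTC+4).
Omar in UTC: 08:00-13:55 (add 4h to convert from UTC-4).
Priya ∩ Alice: 08:30-09:45, 10:35-12:25.
Priya ∩ Alice ∩ Omar: 08:30-09:45, 10:35-12:25.
Those are the intersection windows.
The first common window of at least 20 minutes is 08:30-09:45, so the earliest start is 08:30.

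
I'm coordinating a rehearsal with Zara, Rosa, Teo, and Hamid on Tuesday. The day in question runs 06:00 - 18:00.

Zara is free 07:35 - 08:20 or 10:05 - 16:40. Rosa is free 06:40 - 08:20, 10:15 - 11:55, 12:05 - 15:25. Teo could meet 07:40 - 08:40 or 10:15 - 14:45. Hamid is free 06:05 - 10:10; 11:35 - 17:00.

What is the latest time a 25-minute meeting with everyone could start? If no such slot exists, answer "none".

Zara ∩ Rosa: 07:35-08:20, 10:15-11:55, 12:05-15:25.
Zara ∩ Rosa ∩ Teo: 07:40-08:20, 10:15-11:55, 12:05-14:45.
Zara ∩ Rosa ∩ Teo ∩ Hamid: 07:40-08:20, 11:35-11:55, 12:05-14:45.
Those are the intersection windows.
The last common window of at least 25 minutes is 12:05-14:45; a 25-minute meeting can start as late as 14:20 and still end by 14:45.

14:20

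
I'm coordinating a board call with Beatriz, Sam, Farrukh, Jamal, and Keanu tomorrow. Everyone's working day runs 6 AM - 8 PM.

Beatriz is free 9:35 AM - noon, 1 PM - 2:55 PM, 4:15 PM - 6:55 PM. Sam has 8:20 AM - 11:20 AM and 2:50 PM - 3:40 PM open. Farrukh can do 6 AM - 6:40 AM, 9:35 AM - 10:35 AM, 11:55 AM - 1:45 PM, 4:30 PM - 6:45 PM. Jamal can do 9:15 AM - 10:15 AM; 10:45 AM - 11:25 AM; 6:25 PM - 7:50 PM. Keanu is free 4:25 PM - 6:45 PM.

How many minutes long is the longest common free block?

0

Beatriz ∩ Sam: 09:35-11:20, 14:50-14:55.
Beatriz ∩ Sam ∩ Farrukh: 09:35-10:35.
Beatriz ∩ Sam ∩ Farrukh ∩ Jamal: 09:35-10:15.
Beatriz ∩ Sam ∩ Farrukh ∩ Jamal ∩ Keanu: ∅.
There is no time when everyone is free.
No common window exists, so the longest block is 0 minutes.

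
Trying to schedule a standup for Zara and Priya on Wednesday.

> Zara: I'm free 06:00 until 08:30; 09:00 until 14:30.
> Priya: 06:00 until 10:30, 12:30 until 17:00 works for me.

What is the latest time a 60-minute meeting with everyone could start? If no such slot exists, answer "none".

13:30

Zara ∩ Priya: 06:00-08:30, 09:00-10:30, 12:30-14:30.
The last common window of at least 60 minutes is 12:30-14:30; a 60-minute meeting can start as late as 13:30 and still end by 14:30.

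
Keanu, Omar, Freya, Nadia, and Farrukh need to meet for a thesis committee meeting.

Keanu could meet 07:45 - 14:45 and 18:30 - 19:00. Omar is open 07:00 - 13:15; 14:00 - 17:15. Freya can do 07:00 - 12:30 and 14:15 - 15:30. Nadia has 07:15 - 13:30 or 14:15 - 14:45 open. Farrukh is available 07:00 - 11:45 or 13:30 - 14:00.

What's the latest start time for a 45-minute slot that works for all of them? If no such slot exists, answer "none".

11:00

Keanu ∩ Omar: 07:45-13:15, 14:00-14:45.
Keanu ∩ Omar ∩ Freya: 07:45-12:30, 14:15-14:45.
Keanu ∩ Omar ∩ Freya ∩ Nadia: 07:45-12:30, 14:15-14:45.
Keanu ∩ Omar ∩ Freya ∩ Nadia ∩ Farrukh: 07:45-11:45.
The last common window of at least 45 minutes is 07:45-11:45; a 45-minute meeting can start as late as 11:00 and still end by 11:45.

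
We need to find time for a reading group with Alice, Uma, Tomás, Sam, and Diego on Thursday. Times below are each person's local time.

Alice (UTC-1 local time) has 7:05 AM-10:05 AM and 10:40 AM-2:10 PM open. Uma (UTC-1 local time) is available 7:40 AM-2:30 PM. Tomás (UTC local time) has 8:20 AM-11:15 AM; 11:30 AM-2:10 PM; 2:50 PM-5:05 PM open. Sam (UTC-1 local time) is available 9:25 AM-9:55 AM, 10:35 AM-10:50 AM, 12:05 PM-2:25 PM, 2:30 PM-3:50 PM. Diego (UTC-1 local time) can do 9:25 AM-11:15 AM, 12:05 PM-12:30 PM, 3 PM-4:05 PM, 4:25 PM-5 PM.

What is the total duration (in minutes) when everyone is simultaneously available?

65

Alice in UTC: 08:05-11:05, 11:40-15:10 (add 1h to convert from UTC-1).
Uma in UTC: 08:40-15:30 (add 1h to convert from UTC-1).
Tomás in UTC: 08:20-11:15, 11:30-14:10, 14:50-17:05.
Sam in UTC: 10:25-10:55, 11:35-11:50, 13:05-15:25, 15:30-16:50 (add 1h to convert from UTC-1).
Diego in UTC: 10:25-12:15, 13:05-13:30, 16:00-17:05, 17:25-18:00 (add 1h to convert from UTC-1).
Alice ∩ Uma: 08:40-11:05, 11:40-15:10.
Alice ∩ Uma ∩ Tomás: 08:40-11:05, 11:40-14:10, 14:50-15:10.
Alice ∩ Uma ∩ Tomás ∩ Sam: 10:25-10:55, 11:40-11:50, 13:05-14:10, 14:50-15:10.
Alice ∩ Uma ∩ Tomás ∩ Sam ∩ Diego: 10:25-10:55, 11:40-11:50, 13:05-13:30.
Summing the common windows: 30 + 10 + 25 = 65 minutes.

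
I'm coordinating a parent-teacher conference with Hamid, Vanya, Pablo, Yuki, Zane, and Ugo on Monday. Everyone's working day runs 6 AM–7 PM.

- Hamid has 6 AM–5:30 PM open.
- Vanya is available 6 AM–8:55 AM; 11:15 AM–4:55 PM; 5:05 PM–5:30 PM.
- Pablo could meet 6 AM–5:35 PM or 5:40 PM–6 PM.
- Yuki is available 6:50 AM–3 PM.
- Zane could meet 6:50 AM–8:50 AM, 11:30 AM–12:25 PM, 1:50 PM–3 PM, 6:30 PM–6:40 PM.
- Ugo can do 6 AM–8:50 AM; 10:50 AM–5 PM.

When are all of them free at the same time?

Hamid ∩ Vanya: 06:00-08:55, 11:15-16:55, 17:05-17:30.
Hamid ∩ Vanya ∩ Pablo: 06:00-08:55, 11:15-16:55, 17:05-17:30.
Hamid ∩ Vanya ∩ Pablo ∩ Yuki: 06:50-08:55, 11:15-15:00.
Hamid ∩ Vanya ∩ Pablo ∩ Yuki ∩ Zane: 06:50-08:50, 11:30-12:25, 13:50-15:00.
Hamid ∩ Vanya ∩ Pablo ∩ Yuki ∩ Zane ∩ Ugo: 06:50-08:50, 11:30-12:25, 13:50-15:00.

06:50-08:50, 11:30-12:25, 13:50-15:00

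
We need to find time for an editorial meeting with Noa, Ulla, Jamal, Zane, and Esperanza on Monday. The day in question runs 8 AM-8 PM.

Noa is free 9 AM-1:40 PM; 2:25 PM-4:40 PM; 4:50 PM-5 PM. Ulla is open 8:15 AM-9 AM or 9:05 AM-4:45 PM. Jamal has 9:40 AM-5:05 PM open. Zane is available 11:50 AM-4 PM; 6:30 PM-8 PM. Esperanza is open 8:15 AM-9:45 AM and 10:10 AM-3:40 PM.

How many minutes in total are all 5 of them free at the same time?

185

Noa ∩ Ulla: 09:05-13:40, 14:25-16:40.
Noa ∩ Ulla ∩ Jamal: 09:40-13:40, 14:25-16:40.
Noa ∩ Ulla ∩ Jamal ∩ Zane: 11:50-13:40, 14:25-16:00.
Noa ∩ Ulla ∩ Jamal ∩ Zane ∩ Esperanza: 11:50-13:40, 14:25-15:40.
Those are the intersection windows.
Summing the common windows: 110 + 75 = 185 minutes.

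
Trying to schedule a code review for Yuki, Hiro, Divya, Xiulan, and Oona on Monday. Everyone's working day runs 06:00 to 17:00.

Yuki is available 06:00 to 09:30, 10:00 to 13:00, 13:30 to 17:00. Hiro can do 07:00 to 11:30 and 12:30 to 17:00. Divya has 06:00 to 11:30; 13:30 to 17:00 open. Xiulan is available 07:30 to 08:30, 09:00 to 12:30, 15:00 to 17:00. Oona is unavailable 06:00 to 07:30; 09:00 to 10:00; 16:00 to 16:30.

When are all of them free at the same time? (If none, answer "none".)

Yuki free: 06:00-09:30, 10:00-13:00, 13:30-17:00.
Hiro free: 07:00-11:30, 12:30-17:00.
Divya free: 06:00-11:30, 13:30-17:00.
Xiulan free: 07:30-08:30, 09:00-12:30, 15:00-17:00.
Oona free: 07:30-09:00, 10:00-16:00, 16:30-17:00 (invert busy blocks within the working day).
Yuki ∩ Hiro: 07:00-09:30, 10:00-11:30, 12:30-13:00, 13:30-17:00.
Yuki ∩ Hiro ∩ Divya: 07:00-09:30, 10:00-11:30, 13:30-17:00.
Yuki ∩ Hiro ∩ Divya ∩ Xiulan: 07:30-08:30, 09:00-09:30, 10:00-11:30, 15:00-17:00.
Yuki ∩ Hiro ∩ Divya ∩ Xiulan ∩ Oona: 07:30-08:30, 10:00-11:30, 15:00-16:00, 16:30-17:00.

07:30-08:30, 10:00-11:30, 15:00-16:00, 16:30-17:00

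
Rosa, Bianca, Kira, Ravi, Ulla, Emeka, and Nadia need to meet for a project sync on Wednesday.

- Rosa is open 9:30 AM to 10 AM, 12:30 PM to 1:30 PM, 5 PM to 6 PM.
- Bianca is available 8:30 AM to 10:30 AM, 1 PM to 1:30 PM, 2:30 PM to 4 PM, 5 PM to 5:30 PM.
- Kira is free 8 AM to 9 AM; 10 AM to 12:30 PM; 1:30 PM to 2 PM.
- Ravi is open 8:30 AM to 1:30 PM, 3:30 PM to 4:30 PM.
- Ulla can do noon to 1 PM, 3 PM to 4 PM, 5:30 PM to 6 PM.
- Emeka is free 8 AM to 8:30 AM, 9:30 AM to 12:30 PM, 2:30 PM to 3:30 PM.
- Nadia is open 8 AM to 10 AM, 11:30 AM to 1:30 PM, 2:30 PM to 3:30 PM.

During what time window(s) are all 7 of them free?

Rosa ∩ Bianca: 09:30-10:00, 13:00-13:30, 17:00-17:30.
Rosa ∩ Bianca ∩ Kira: ∅.
Rosa ∩ Bianca ∩ Kira ∩ Ravi: ∅.
Rosa ∩ Bianca ∩ Kira ∩ Ravi ∩ Ulla: ∅.
Rosa ∩ Bianca ∩ Kira ∩ Ravi ∩ Ulla ∩ Emeka: ∅.
Rosa ∩ Bianca ∩ Kira ∩ Ravi ∩ Ulla ∩ Emeka ∩ Nadia: ∅.
There is no time when everyone is free.

none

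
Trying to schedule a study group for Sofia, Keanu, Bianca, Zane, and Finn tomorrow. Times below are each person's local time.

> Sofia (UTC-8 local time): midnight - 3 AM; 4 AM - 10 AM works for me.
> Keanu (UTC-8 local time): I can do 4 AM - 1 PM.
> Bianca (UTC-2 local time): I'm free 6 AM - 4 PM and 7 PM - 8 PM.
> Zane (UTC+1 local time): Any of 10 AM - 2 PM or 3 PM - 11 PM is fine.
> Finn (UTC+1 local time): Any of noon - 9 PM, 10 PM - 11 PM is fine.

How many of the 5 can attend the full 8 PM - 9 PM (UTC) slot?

2

Sofia in UTC: 08:00-11:00, 12:00-18:00 (add 8h to convert from UTC-8).
Keanu in UTC: 12:00-21:00 (add 8h to convert from UTC-8).
Bianca in UTC: 08:00-18:00, 21:00-22:00 (add 2h to convert from UTC-2).
Zane in UTC: 09:00-13:00, 14:00-22:00 (subtract 1h to convert from UTC+1).
Finn in UTC: 11:00-20:00, 21:00-22:00 (subtract 1h to convert from UTC+1).
Keanu and Zane can make the full 20:00-21:00 slot — that's 2.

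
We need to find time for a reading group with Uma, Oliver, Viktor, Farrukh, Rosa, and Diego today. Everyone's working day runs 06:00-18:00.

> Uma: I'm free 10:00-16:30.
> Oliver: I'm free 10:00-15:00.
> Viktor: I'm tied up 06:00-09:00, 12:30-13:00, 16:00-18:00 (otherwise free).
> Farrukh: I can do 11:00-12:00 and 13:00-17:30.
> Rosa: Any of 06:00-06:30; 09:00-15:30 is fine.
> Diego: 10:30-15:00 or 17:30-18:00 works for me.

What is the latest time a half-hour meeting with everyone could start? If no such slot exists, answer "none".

14:30

Uma free: 10:00-16:30.
Oliver free: 10:00-15:00.
Viktor free: 09:00-12:30, 13:00-16:00 (invert busy blocks within the working day).
Farrukh free: 11:00-12:00, 13:00-17:30.
Rosa free: 06:00-06:30, 09:00-15:30.
Diego free: 10:30-15:00, 17:30-18:00.
Uma ∩ Oliver: 10:00-15:00.
Uma ∩ Oliver ∩ Viktor: 10:00-12:30, 13:00-15:00.
Uma ∩ Oliver ∩ Viktor ∩ Farrukh: 11:00-12:00, 13:00-15:00.
Uma ∩ Oliver ∩ Viktor ∩ Farrukh ∩ Rosa: 11:00-12:00, 13:00-15:00.
Uma ∩ Oliver ∩ Viktor ∩ Farrukh ∩ Rosa ∩ Diego: 11:00-12:00, 13:00-15:00.
The last common window of at least 30 minutes is 13:00-15:00; a 30-minute meeting can start as late as 14:30 and still end by 15:00.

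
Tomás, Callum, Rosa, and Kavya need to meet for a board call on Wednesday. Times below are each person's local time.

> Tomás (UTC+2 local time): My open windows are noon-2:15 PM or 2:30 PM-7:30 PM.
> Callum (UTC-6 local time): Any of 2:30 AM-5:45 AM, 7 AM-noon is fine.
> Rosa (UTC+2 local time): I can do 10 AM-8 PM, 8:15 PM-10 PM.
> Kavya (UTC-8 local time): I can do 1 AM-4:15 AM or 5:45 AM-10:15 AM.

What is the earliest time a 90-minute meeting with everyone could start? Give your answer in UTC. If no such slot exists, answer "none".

Tomás in UTC: 10:00-12:15, 12:30-17:30 (subtract 2h to convert from UTC+2).
Callum in UTC: 08:30-11:45, 13:00-18:00 (add 6h to convert from UTC-6).
Rosa in UTC: 08:00-18:00, 18:15-20:00 (subtract 2h to convert from UTC+2).
Kavya in UTC: 09:00-12:15, 13:45-18:15 (add 8h to convert from UTC-8).
Tomás ∩ Callum: 10:00-11:45, 13:00-17:30.
Tomás ∩ Callum ∩ Rosa: 10:00-11:45, 13:00-17:30.
Tomás ∩ Callum ∩ Rosa ∩ Kavya: 10:00-11:45, 13:45-17:30.
The first common window of at least 90 minutes is 10:00-11:45, so the earliest start is 10:00.

10:00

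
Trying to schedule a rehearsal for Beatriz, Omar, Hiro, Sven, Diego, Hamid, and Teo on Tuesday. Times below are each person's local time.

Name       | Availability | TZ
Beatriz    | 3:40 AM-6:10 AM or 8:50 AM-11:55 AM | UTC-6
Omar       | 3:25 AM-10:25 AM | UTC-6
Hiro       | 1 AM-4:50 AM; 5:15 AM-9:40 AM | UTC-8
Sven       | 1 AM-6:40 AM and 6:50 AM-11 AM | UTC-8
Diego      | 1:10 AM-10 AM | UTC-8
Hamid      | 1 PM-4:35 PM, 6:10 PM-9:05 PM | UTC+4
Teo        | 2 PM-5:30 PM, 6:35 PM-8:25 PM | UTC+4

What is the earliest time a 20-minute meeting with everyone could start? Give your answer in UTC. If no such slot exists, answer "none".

Beatriz in UTC: 09:40-12:10, 14:50-17:55 (add 6h to convert from UTC-6).
Omar in UTC: 09:25-16:25 (add 6h to convert from UTC-6).
Hiro in UTC: 09:00-12:50, 13:15-17:40 (add 8h to convert from UTC-8).
Sven in UTC: 09:00-14:40, 14:50-19:00 (add 8h to convert from UTC-8).
Diego in UTC: 09:10-18:00 (add 8h to convert from UTC-8).
Hamid in UTC: 09:00-12:35, 14:10-17:05 (subtract 4h to convert from UTC+4).
Teo in UTC: 10:00-13:30, 14:35-16:25 (subtract 4h to convert from UTC+4).
Beatriz ∩ Omar: 09:40-12:10, 14:50-16:25.
Beatriz ∩ Omar ∩ Hiro: 09:40-12:10, 14:50-16:25.
Beatriz ∩ Omar ∩ Hiro ∩ Sven: 09:40-12:10, 14:50-16:25.
Beatriz ∩ Omar ∩ Hiro ∩ Sven ∩ Diego: 09:40-12:10, 14:50-16:25.
Beatriz ∩ Omar ∩ Hiro ∩ Sven ∩ Diego ∩ Hamid: 09:40-12:10, 14:50-16:25.
Beatriz ∩ Omar ∩ Hiro ∩ Sven ∩ Diego ∩ Hamid ∩ Teo: 10:00-12:10, 14:50-16:25.
So the common availability across everyone is 10:00-12:10, 14:50-16:25.
The first common window of at least 20 minutes is 10:00-12:10, so the earliest start is 10:00.

10:00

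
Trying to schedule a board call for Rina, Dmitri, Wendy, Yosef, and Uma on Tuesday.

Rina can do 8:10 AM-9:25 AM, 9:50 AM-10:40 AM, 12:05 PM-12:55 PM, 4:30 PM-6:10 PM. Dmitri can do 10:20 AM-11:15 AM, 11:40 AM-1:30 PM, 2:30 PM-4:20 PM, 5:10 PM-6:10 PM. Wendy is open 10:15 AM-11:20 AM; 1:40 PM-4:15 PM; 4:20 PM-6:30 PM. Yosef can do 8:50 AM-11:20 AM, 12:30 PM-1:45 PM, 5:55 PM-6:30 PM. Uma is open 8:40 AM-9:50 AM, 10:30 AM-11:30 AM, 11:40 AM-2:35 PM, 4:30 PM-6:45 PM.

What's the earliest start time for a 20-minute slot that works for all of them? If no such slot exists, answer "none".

none

Rina ∩ Dmitri: 10:20-10:40, 12:05-12:55, 17:10-18:10.
Rina ∩ Dmitri ∩ Wendy: 10:20-10:40, 17:10-18:10.
Rina ∩ Dmitri ∩ Wendy ∩ Yosef: 10:20-10:40, 17:55-18:10.
Rina ∩ Dmitri ∩ Wendy ∩ Yosef ∩ Uma: 10:30-10:40, 17:55-18:10.
No common window is at least 20 minutes long.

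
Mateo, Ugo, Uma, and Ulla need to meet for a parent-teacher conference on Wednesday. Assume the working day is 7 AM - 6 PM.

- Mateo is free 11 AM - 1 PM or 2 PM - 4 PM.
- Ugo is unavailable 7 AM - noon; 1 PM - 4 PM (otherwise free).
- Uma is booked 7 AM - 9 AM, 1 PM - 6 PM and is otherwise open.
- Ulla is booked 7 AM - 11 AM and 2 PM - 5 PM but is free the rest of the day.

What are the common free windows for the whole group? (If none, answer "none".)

12:00-13:00

Mateo free: 11:00-13:00, 14:00-16:00.
Ugo free: 12:00-13:00, 16:00-18:00 (invert busy blocks within the working day).
Uma free: 09:00-13:00 (invert busy blocks within the working day).
Ulla free: 11:00-14:00, 17:00-18:00 (invert busy blocks within the working day).
Mateo ∩ Ugo: 12:00-13:00.
Mateo ∩ Ugo ∩ Uma: 12:00-13:00.
Mateo ∩ Ugo ∩ Uma ∩ Ulla: 12:00-13:00.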